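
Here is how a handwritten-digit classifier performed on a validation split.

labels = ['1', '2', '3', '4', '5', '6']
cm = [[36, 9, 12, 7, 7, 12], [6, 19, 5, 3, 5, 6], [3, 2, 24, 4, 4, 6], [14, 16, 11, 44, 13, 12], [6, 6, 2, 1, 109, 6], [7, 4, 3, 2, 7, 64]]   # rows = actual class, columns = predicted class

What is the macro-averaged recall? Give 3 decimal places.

0.566

Per-class recall (TP/(TP+FN)):
  1: TP=36, FN=9+12+7+7+12=47 → 36/83 = 0.4337
  2: TP=19, FN=6+5+3+5+6=25 → 19/44 = 0.4318
  3: TP=24, FN=3+2+4+4+6=19 → 24/43 = 0.5581
  4: TP=44, FN=14+16+11+13+12=66 → 44/110 = 0.4000
  5: TP=109, FN=6+6+2+1+6=21 → 109/130 = 0.8385
  6: TP=64, FN=7+4+3+2+7=23 → 64/87 = 0.7356
Macro-recall = mean = (0.4337 + 0.4318 + 0.5581 + 0.4000 + 0.8385 + 0.7356) / 6 = 0.566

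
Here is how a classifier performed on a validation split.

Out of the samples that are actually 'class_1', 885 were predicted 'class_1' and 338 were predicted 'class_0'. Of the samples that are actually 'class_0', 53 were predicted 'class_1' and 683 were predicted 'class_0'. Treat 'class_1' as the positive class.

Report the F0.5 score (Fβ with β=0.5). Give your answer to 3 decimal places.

0.889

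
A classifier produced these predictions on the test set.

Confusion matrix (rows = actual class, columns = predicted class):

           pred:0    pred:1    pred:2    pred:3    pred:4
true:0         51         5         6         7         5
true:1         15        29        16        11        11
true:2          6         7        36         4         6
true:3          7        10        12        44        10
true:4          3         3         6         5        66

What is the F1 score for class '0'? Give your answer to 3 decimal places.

Take TP from the diagonal, FP from the rest of the '0' prediction marginal, FN from the rest of the '0' actual marginal.
F1 score = 2·TP/(2·TP+FP+FN).
0: TP=51, FP=15+6+7+3=31, FN=5+6+7+5=23 → 102/156 = 0.6538

0.654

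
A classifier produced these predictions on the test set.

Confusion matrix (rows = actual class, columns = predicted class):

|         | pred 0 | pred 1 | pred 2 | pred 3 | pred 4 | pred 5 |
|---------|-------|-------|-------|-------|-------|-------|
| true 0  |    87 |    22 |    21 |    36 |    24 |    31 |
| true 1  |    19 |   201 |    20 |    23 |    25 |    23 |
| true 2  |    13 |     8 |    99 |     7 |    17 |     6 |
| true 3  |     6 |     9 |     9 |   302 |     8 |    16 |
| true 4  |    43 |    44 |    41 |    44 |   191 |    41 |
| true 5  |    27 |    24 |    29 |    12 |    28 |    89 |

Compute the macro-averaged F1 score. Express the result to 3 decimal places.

0.560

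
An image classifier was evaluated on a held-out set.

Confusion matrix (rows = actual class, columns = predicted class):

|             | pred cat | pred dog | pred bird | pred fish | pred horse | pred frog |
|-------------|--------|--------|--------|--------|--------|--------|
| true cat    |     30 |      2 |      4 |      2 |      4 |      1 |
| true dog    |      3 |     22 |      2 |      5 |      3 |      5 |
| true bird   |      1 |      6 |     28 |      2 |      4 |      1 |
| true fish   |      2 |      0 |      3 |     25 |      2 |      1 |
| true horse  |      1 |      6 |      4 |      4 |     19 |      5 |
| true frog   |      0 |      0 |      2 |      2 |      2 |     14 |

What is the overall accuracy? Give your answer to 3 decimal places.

Accuracy = trace / total = (30+22+28+25+19+14=138) / 217 = 138/217 = 0.636

0.636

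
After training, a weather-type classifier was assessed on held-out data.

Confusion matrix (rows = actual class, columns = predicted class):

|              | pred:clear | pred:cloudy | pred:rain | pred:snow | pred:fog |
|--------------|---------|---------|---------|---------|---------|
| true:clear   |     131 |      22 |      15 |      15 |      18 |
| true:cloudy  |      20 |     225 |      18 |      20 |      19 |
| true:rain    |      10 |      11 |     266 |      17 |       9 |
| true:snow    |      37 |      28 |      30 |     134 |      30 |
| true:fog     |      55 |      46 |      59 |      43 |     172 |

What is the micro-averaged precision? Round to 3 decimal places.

0.640

Micro-averaging pools counts across classes: ΣTP=928, ΣFP=522, ΣFN=522.
Micro-precision = TP/(TP+FP) on pooled counts = 0.640 (equals overall accuracy in single-label multiclass).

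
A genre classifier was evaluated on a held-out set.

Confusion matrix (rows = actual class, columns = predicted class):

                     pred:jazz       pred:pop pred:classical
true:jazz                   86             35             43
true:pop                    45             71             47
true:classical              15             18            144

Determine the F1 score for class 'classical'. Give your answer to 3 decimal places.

Treat 'classical' as positive and all other classes as negative.
F1 score = 2·TP/(2·TP+FP+FN).
classical: TP=144, FP=43+47=90, FN=15+18=33 → 288/411 = 0.7007

0.701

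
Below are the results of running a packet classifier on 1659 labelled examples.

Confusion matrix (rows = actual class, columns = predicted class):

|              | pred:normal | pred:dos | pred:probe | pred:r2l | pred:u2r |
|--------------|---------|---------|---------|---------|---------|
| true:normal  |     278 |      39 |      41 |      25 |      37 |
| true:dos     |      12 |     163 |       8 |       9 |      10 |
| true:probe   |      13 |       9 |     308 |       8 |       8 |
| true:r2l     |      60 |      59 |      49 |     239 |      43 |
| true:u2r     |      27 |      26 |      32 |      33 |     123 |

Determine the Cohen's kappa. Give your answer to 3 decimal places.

0.583

Observed agreement pₒ = trace/N = 1111/1659 = 0.6697
Expected agreement pₑ = Σ (rowᵢ·colᵢ)/N² = (420·390 + 202·296 + 346·438 + 450·314 + 241·221)/1659² = 0.2070
κ = (pₒ − pₑ)/(1 − pₑ) = (0.6697 − 0.2070)/(1 − 0.2070) = 0.583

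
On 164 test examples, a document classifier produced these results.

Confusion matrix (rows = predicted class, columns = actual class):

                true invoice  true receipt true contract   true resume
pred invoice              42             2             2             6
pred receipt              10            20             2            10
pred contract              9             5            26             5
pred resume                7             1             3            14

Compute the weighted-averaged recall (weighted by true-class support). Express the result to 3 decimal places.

0.622

Per-class recall (TP/(TP+FN)):
  invoice: TP=42, FN=10+9+7=26 → 42/68 = 0.6176
  receipt: TP=20, FN=2+5+1=8 → 20/28 = 0.7143
  contract: TP=26, FN=2+2+3=7 → 26/33 = 0.7879
  resume: TP=14, FN=6+10+5=21 → 14/35 = 0.4000
Weighted-recall = Σ (supportᵢ/N)·recallᵢ with N=164: (68/164)·0.6176 + (28/164)·0.7143 + (33/164)·0.7879 + (35/164)·0.4000 = 0.622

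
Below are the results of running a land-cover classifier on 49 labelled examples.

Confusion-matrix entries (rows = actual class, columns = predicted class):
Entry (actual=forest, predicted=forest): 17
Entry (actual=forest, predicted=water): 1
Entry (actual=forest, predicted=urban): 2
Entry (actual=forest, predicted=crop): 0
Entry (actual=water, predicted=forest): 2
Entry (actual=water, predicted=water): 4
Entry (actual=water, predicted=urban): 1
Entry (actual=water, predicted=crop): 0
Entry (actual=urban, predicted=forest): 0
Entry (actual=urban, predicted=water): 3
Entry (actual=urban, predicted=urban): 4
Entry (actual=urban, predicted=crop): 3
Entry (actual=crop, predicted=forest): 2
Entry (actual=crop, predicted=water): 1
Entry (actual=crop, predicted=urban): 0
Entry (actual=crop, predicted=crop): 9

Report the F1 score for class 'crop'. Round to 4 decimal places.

Treat 'crop' as positive and all other classes as negative.
F1 score = 2·TP/(2·TP+FP+FN).
crop: TP=9, FP=0+0+3=3, FN=2+1+0=3 → 18/24 = 0.75000

0.7500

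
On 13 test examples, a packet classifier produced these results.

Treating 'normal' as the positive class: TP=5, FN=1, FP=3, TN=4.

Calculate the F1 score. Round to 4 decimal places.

0.7143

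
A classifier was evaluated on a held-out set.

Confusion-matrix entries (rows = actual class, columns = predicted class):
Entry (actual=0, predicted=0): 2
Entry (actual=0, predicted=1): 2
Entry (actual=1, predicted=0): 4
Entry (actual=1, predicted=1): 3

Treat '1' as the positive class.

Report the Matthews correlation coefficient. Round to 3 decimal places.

-0.069

MCC = (TP·TN − FP·FN) / √((TP+FP)(TP+FN)(TN+FP)(TN+FN))
Numerator = 3·2 − 2·4 = -2
Denominator = √(5·7·4·6) = √840 = 28.9828
MCC = -2 / 28.9828 = -0.069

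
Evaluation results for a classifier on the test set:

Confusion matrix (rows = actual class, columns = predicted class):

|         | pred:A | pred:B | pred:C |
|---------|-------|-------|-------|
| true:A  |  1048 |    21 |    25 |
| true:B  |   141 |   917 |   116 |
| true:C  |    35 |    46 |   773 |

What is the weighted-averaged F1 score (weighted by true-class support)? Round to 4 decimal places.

0.8756

Per-class F1 score (2·TP/(2·TP+FP+FN)):
  A: TP=1048, FP=141+35=176, FN=21+25=46 → 2096/2318 = 0.90423
  B: TP=917, FP=21+46=67, FN=141+116=257 → 1834/2158 = 0.84986
  C: TP=773, FP=25+116=141, FN=35+46=81 → 1546/1768 = 0.87443
Weighted-F1 score = Σ (supportᵢ/N)·F1 scoreᵢ with N=3122: (1094/3122)·0.90423 + (1174/3122)·0.84986 + (854/3122)·0.87443 = 0.8756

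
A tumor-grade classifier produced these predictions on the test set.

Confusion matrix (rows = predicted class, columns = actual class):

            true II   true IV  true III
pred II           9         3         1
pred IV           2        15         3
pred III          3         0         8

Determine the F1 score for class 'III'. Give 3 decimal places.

Take TP from the diagonal, FP from the rest of the 'III' prediction marginal, FN from the rest of the 'III' actual marginal.
F1 score = 2·TP/(2·TP+FP+FN).
III: TP=8, FP=3+0=3, FN=1+3=4 → 16/23 = 0.6957

0.696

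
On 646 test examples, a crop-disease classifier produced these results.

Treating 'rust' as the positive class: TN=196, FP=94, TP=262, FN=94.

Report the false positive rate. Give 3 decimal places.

0.324

FPR = FP/(FP+TN) = 94/(94+196) = 0.324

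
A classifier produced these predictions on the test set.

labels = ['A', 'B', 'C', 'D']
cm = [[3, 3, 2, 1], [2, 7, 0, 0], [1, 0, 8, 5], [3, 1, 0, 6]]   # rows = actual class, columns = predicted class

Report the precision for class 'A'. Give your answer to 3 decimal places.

Take TP from the diagonal, FP from the rest of the 'A' prediction marginal, FN from the rest of the 'A' actual marginal.
precision = TP/(TP+FP).
A: TP=3, FP=2+1+3=6 → 3/9 = 0.3333

0.333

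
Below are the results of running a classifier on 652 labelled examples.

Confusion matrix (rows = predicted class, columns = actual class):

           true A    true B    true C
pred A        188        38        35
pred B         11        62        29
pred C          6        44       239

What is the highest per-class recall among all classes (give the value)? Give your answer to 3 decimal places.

0.917

Per-class recall (TP/(TP+FN)):
  A: TP=188, FN=11+6=17 → 188/205 = 0.9171
  B: TP=62, FN=38+44=82 → 62/144 = 0.4306
  C: TP=239, FN=35+29=64 → 239/303 = 0.7888
Highest is class 'A' with recall = 0.917.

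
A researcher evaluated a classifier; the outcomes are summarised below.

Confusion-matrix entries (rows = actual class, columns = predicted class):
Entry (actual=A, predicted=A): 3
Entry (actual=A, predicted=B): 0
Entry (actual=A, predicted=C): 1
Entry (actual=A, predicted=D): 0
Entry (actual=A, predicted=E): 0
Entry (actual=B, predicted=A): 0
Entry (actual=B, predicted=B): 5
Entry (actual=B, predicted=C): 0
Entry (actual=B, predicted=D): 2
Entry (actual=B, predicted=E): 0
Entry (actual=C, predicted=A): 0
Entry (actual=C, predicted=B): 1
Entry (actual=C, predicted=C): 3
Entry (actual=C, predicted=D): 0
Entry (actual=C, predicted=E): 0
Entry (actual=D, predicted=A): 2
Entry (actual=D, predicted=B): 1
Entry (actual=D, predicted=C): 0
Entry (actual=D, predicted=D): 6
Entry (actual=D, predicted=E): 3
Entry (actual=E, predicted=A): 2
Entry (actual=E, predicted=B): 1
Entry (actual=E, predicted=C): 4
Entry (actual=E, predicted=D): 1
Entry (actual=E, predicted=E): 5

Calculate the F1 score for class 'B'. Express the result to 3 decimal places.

Treat 'B' as positive and all other classes as negative.
F1 score = 2·TP/(2·TP+FP+FN).
B: TP=5, FP=0+1+1+1=3, FN=0+0+2+0=2 → 10/15 = 0.6667

0.667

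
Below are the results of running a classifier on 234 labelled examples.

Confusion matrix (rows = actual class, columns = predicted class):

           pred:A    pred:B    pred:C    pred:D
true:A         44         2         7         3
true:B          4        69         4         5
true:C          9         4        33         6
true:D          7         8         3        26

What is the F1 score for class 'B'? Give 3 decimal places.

Treat 'B' as positive and all other classes as negative.
F1 score = 2·TP/(2·TP+FP+FN).
B: TP=69, FP=2+4+8=14, FN=4+4+5=13 → 138/165 = 0.8364

0.836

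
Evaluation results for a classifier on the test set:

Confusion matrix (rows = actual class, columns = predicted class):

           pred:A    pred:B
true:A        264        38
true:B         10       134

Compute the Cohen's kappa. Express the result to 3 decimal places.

0.766

Observed agreement pₒ = trace/N = 398/446 = 0.8924
Expected agreement pₑ = Σ (rowᵢ·colᵢ)/N² = (302·274 + 144·172)/446² = 0.5405
κ = (pₒ − pₑ)/(1 − pₑ) = (0.8924 − 0.5405)/(1 − 0.5405) = 0.766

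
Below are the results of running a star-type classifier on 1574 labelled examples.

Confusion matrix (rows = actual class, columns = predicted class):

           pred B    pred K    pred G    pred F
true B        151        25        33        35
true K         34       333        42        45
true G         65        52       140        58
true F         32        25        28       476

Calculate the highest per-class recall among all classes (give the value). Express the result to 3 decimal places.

0.848

Per-class recall (TP/(TP+FN)):
  B: TP=151, FN=25+33+35=93 → 151/244 = 0.6189
  K: TP=333, FN=34+42+45=121 → 333/454 = 0.7335
  G: TP=140, FN=65+52+58=175 → 140/315 = 0.4444
  F: TP=476, FN=32+25+28=85 → 476/561 = 0.8485
Highest is class 'F' with recall = 0.848.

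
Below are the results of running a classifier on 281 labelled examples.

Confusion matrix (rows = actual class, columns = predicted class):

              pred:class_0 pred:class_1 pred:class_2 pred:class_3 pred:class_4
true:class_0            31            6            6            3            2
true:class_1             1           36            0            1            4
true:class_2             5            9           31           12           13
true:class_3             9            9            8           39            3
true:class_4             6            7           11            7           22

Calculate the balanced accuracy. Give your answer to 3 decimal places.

Balanced accuracy = mean of per-class recall.
  class_0: recall = 31/48 = 0.6458
  class_1: recall = 36/42 = 0.8571
  class_2: recall = 31/70 = 0.4429
  class_3: recall = 39/68 = 0.5735
  class_4: recall = 22/53 = 0.4151
Mean = (0.6458 + 0.8571 + 0.4429 + 0.5735 + 0.4151) / 5 = 0.587

0.587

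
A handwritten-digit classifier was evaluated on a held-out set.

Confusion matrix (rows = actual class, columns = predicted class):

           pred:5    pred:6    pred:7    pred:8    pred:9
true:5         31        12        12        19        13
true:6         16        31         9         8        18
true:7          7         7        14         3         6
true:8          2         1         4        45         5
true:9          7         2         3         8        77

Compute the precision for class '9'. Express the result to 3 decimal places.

0.647

precision = TP/(TP+FP).
9: TP=77, FP=13+18+6+5=42 → 77/119 = 0.6471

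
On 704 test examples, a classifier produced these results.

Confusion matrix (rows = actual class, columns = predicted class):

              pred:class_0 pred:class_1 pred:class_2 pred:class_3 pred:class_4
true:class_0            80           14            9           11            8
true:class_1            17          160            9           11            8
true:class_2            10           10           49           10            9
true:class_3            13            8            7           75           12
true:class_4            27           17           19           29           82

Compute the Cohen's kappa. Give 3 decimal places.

0.535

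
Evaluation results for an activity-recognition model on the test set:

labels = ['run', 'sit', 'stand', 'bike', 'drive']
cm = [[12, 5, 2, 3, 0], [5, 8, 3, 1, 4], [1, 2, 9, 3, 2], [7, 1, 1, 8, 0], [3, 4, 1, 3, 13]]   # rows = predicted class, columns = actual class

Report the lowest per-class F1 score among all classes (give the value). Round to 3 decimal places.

Per-class F1 score (2·TP/(2·TP+FP+FN)):
  run: TP=12, FP=5+2+3+0=10, FN=5+1+7+3=16 → 24/50 = 0.4800
  sit: TP=8, FP=5+3+1+4=13, FN=5+2+1+4=12 → 16/41 = 0.3902
  stand: TP=9, FP=1+2+3+2=8, FN=2+3+1+1=7 → 18/33 = 0.5455
  bike: TP=8, FP=7+1+1+0=9, FN=3+1+3+3=10 → 16/35 = 0.4571
  drive: TP=13, FP=3+4+1+3=11, FN=0+4+2+0=6 → 26/43 = 0.6047
Lowest is class 'sit' with F1 score = 0.390.

0.390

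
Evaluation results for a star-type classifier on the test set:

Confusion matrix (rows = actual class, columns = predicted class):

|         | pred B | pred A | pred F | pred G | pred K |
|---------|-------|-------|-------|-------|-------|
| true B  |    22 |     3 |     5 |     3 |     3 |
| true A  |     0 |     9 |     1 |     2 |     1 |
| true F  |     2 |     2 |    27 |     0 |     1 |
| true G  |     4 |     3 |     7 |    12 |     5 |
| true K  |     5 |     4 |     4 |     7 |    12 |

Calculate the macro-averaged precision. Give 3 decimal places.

0.551

Per-class precision (TP/(TP+FP)):
  B: TP=22, FP=0+2+4+5=11 → 22/33 = 0.6667
  A: TP=9, FP=3+2+3+4=12 → 9/21 = 0.4286
  F: TP=27, FP=5+1+7+4=17 → 27/44 = 0.6136
  G: TP=12, FP=3+2+0+7=12 → 12/24 = 0.5000
  K: TP=12, FP=3+1+1+5=10 → 12/22 = 0.5455
Macro-precision = mean = (0.6667 + 0.4286 + 0.6136 + 0.5000 + 0.5455) / 5 = 0.551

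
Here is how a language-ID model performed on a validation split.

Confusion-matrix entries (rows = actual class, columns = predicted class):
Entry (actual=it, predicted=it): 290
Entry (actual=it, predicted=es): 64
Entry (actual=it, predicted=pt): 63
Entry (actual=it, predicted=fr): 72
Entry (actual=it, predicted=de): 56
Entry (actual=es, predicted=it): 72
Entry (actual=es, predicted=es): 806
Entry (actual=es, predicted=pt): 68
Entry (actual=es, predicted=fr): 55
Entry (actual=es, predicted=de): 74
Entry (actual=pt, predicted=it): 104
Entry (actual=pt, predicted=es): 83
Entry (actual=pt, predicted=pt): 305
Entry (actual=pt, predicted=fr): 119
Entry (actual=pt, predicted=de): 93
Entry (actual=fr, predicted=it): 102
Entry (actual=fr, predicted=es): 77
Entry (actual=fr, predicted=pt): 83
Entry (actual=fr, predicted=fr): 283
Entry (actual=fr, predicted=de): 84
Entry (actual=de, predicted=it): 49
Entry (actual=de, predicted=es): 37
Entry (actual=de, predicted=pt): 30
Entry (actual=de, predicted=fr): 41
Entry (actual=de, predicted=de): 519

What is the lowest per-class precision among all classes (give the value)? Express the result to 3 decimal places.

Per-class precision (TP/(TP+FP)):
  it: TP=290, FP=72+104+102+49=327 → 290/617 = 0.4700
  es: TP=806, FP=64+83+77+37=261 → 806/1067 = 0.7554
  pt: TP=305, FP=63+68+83+30=244 → 305/549 = 0.5556
  fr: TP=283, FP=72+55+119+41=287 → 283/570 = 0.4965
  de: TP=519, FP=56+74+93+84=307 → 519/826 = 0.6283
Lowest is class 'it' with precision = 0.470.

0.470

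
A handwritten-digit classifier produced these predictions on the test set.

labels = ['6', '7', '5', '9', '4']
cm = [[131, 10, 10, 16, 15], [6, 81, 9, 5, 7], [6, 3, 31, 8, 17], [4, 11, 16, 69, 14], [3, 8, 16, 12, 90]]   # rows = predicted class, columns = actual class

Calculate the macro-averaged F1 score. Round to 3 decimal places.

0.644

Per-class F1 score (2·TP/(2·TP+FP+FN)):
  6: TP=131, FP=10+10+16+15=51, FN=6+6+4+3=19 → 262/332 = 0.7892
  7: TP=81, FP=6+9+5+7=27, FN=10+3+11+8=32 → 162/221 = 0.7330
  5: TP=31, FP=6+3+8+17=34, FN=10+9+16+16=51 → 62/147 = 0.4218
  9: TP=69, FP=4+11+16+14=45, FN=16+5+8+12=41 → 138/224 = 0.6161
  4: TP=90, FP=3+8+16+12=39, FN=15+7+17+14=53 → 180/272 = 0.6618
Macro-F1 score = mean = (0.7892 + 0.7330 + 0.4218 + 0.6161 + 0.6618) / 5 = 0.644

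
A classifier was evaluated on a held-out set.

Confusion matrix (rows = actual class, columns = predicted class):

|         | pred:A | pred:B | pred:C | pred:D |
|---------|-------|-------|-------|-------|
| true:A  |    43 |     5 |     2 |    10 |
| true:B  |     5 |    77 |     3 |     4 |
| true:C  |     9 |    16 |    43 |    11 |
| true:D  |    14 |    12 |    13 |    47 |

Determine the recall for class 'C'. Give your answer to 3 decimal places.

0.544

recall = TP/(TP+FN).
C: TP=43, FN=9+16+11=36 → 43/79 = 0.5443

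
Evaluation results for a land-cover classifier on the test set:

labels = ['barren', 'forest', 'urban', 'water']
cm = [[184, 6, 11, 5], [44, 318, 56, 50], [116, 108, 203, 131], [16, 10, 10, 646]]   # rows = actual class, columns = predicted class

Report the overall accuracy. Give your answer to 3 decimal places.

Accuracy = trace / total = (184+318+203+646=1351) / 1914 = 1351/1914 = 0.706

0.706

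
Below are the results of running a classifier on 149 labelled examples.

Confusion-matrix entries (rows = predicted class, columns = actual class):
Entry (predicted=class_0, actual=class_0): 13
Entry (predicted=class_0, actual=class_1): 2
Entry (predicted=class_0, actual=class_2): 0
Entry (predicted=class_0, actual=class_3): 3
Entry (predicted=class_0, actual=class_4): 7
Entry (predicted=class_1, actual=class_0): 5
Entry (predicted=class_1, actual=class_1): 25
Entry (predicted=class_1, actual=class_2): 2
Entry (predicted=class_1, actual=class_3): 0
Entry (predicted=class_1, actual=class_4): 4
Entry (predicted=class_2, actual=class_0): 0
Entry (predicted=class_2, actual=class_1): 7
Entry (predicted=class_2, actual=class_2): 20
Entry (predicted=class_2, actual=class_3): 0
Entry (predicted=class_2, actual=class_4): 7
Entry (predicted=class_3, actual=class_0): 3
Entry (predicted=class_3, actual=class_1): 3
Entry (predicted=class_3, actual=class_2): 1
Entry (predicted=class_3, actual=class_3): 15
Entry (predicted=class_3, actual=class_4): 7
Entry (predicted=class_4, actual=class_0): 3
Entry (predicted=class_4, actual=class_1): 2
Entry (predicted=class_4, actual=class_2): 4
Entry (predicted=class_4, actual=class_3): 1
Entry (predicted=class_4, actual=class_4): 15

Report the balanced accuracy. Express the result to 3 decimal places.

Balanced accuracy = mean of per-class recall.
  class_0: recall = 13/24 = 0.5417
  class_1: recall = 25/39 = 0.6410
  class_2: recall = 20/27 = 0.7407
  class_3: recall = 15/19 = 0.7895
  class_4: recall = 15/40 = 0.3750
Mean = (0.5417 + 0.6410 + 0.7407 + 0.7895 + 0.3750) / 5 = 0.618

0.618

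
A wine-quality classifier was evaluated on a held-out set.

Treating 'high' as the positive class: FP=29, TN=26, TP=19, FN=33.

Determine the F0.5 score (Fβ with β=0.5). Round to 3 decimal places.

Fβ = (1+β²)·TP / ((1+β²)·TP + β²·FN + FP), with β²=1/4
= 1.25·19 / (1.25·19 + 0.25·33 + 29) = 0.389

0.389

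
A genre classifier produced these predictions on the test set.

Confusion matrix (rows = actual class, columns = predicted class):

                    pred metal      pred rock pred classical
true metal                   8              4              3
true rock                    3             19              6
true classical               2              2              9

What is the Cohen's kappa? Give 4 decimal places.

0.4420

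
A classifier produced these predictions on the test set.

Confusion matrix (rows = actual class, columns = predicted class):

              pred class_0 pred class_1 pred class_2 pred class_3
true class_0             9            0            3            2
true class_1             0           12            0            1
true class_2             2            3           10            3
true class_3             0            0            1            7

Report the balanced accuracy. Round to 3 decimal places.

0.749

Balanced accuracy = mean of per-class recall.
  class_0: recall = 9/14 = 0.6429
  class_1: recall = 12/13 = 0.9231
  class_2: recall = 10/18 = 0.5556
  class_3: recall = 7/8 = 0.8750
Mean = (0.6429 + 0.9231 + 0.5556 + 0.8750) / 4 = 0.749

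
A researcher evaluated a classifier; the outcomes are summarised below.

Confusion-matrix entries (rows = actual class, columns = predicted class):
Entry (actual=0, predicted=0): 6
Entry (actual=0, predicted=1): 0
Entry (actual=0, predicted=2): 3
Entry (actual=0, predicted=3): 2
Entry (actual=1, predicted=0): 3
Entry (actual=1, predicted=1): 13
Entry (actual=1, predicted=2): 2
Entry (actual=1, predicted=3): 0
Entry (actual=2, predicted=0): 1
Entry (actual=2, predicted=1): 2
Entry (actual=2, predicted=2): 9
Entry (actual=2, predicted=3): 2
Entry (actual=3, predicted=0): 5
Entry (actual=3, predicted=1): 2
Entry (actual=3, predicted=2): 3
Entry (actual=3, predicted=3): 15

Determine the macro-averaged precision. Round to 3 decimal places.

0.621

Per-class precision (TP/(TP+FP)):
  0: TP=6, FP=3+1+5=9 → 6/15 = 0.4000
  1: TP=13, FP=0+2+2=4 → 13/17 = 0.7647
  2: TP=9, FP=3+2+3=8 → 9/17 = 0.5294
  3: TP=15, FP=2+0+2=4 → 15/19 = 0.7895
Macro-precision = mean = (0.4000 + 0.7647 + 0.5294 + 0.7895) / 4 = 0.621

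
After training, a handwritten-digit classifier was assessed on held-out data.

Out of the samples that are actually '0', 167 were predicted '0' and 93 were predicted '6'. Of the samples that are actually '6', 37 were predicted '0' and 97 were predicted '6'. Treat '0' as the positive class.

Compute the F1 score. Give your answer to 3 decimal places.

Precision = TP/(TP+FP) = 167/204 = 0.8186
Recall = TP/(TP+FN) = 167/260 = 0.6423
F1 = 2·TP/(2·TP+FP+FN) = 334/464 = 0.720

0.720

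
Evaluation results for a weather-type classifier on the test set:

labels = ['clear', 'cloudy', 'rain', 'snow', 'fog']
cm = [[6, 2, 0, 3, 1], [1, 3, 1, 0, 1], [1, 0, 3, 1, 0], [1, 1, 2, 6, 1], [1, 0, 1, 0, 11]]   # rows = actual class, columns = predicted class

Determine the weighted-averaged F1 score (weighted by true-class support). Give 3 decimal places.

0.615

Per-class F1 score (2·TP/(2·TP+FP+FN)):
  clear: TP=6, FP=1+1+1+1=4, FN=2+0+3+1=6 → 12/22 = 0.5455
  cloudy: TP=3, FP=2+0+1+0=3, FN=1+1+0+1=3 → 6/12 = 0.5000
  rain: TP=3, FP=0+1+2+1=4, FN=1+0+1+0=2 → 6/12 = 0.5000
  snow: TP=6, FP=3+0+1+0=4, FN=1+1+2+1=5 → 12/21 = 0.5714
  fog: TP=11, FP=1+1+0+1=3, FN=1+0+1+0=2 → 22/27 = 0.8148
Weighted-F1 score = Σ (supportᵢ/N)·F1 scoreᵢ with N=47: (12/47)·0.5455 + (6/47)·0.5000 + (5/47)·0.5000 + (11/47)·0.5714 + (13/47)·0.8148 = 0.615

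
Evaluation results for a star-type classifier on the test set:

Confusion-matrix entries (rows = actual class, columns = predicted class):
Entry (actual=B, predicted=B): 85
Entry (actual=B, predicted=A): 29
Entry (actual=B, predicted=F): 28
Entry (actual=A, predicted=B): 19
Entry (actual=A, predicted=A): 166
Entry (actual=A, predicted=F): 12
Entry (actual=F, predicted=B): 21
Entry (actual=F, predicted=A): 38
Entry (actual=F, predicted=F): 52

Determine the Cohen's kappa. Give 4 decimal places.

0.4858

Observed agreement pₒ = trace/N = 303/450 = 0.67333
Expected agreement pₑ = Σ (rowᵢ·colᵢ)/N² = (142·125 + 197·233 + 111·92)/450² = 0.36476
κ = (pₒ − pₑ)/(1 − pₑ) = (0.67333 − 0.36476)/(1 − 0.36476) = 0.4858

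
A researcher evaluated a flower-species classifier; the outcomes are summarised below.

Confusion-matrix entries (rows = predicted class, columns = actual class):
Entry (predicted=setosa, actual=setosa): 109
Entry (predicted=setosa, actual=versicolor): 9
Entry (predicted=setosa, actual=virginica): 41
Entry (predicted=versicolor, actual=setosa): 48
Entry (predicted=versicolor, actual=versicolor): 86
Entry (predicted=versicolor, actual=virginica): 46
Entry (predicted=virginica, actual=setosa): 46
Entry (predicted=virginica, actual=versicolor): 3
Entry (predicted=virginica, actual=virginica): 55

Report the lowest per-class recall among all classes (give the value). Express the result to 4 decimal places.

0.3873

Per-class recall (TP/(TP+FN)):
  setosa: TP=109, FN=48+46=94 → 109/203 = 0.53695
  versicolor: TP=86, FN=9+3=12 → 86/98 = 0.87755
  virginica: TP=55, FN=41+46=87 → 55/142 = 0.38732
Lowest is class 'virginica' with recall = 0.3873.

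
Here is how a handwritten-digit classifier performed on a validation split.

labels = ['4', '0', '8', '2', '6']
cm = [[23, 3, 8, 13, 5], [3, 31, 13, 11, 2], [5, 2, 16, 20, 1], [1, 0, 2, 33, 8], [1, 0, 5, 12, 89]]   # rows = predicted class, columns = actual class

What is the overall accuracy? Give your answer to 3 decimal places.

0.625

Accuracy = trace / total = (23+31+16+33+89=192) / 307 = 192/307 = 0.625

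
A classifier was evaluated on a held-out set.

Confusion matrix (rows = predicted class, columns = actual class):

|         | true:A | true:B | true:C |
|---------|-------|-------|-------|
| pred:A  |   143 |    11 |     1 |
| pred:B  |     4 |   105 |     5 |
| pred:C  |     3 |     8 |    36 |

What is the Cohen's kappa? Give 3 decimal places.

0.833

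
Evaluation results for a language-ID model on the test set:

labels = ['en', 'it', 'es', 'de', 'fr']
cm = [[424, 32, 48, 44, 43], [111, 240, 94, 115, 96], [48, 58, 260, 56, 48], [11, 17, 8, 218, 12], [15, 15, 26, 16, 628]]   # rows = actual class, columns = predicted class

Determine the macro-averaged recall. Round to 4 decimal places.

Per-class recall (TP/(TP+FN)):
  en: TP=424, FN=32+48+44+43=167 → 424/591 = 0.71743
  it: TP=240, FN=111+94+115+96=416 → 240/656 = 0.36585
  es: TP=260, FN=48+58+56+48=210 → 260/470 = 0.55319
  de: TP=218, FN=11+17+8+12=48 → 218/266 = 0.81955
  fr: TP=628, FN=15+15+26+16=72 → 628/700 = 0.89714
Macro-recall = mean = (0.71743 + 0.36585 + 0.55319 + 0.81955 + 0.89714) / 5 = 0.6706

0.6706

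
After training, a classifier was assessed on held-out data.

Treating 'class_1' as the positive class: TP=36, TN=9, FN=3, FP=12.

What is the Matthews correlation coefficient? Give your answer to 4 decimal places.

0.4193

MCC = (TP·TN − FP·FN) / √((TP+FP)(TP+FN)(TN+FP)(TN+FN))
Numerator = 36·9 − 12·3 = 288
Denominator = √(48·39·21·12) = √471744 = 686.8362
MCC = 288 / 686.8362 = 0.4193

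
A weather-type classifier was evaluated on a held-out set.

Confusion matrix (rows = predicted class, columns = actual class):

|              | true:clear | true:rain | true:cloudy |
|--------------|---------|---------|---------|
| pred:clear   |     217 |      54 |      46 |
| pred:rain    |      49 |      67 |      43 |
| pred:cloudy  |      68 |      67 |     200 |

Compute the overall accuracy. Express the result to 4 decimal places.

0.5968

Accuracy = trace / total = (217+67+200=484) / 811 = 484/811 = 0.5968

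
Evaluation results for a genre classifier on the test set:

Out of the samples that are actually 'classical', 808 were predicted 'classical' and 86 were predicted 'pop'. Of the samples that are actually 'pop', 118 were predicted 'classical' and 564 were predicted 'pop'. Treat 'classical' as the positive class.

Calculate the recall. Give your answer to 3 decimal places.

Recall = TP/(TP+FN) = 808/(808+86) = 808/894 = 0.904

0.904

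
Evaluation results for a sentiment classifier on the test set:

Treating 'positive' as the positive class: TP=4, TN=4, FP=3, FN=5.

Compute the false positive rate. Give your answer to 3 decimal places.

FPR = FP/(FP+TN) = 3/(3+4) = 0.429

0.429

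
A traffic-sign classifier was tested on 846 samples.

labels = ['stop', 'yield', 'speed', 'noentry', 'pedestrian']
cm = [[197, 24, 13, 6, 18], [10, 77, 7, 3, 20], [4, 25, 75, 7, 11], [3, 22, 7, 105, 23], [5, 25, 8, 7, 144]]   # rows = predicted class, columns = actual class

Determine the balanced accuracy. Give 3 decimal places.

0.703

Balanced accuracy = mean of per-class recall.
  stop: recall = 197/219 = 0.8995
  yield: recall = 77/173 = 0.4451
  speed: recall = 75/110 = 0.6818
  noentry: recall = 105/128 = 0.8203
  pedestrian: recall = 144/216 = 0.6667
Mean = (0.8995 + 0.4451 + 0.6818 + 0.8203 + 0.6667) / 5 = 0.703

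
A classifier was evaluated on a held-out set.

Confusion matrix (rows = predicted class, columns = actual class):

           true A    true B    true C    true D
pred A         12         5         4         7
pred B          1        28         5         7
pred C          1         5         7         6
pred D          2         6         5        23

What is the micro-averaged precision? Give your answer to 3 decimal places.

Micro-averaging pools counts across classes: ΣTP=70, ΣFP=54, ΣFN=54.
Micro-precision = TP/(TP+FP) on pooled counts = 0.565 (equals overall accuracy in single-label multiclass).

0.565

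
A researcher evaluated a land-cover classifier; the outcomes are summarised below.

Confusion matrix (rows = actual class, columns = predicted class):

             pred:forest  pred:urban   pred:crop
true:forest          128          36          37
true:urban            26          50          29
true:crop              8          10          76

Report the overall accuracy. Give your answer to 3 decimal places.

0.635

Accuracy = trace / total = (128+50+76=254) / 400 = 254/400 = 0.635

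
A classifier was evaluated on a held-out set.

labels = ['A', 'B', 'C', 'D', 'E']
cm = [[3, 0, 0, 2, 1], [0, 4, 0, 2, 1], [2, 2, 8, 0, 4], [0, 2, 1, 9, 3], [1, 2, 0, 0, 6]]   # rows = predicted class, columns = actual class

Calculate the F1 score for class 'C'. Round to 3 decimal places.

0.640

Take TP from the diagonal, FP from the rest of the 'C' prediction marginal, FN from the rest of the 'C' actual marginal.
F1 score = 2·TP/(2·TP+FP+FN).
C: TP=8, FP=2+2+0+4=8, FN=0+0+1+0=1 → 16/25 = 0.6400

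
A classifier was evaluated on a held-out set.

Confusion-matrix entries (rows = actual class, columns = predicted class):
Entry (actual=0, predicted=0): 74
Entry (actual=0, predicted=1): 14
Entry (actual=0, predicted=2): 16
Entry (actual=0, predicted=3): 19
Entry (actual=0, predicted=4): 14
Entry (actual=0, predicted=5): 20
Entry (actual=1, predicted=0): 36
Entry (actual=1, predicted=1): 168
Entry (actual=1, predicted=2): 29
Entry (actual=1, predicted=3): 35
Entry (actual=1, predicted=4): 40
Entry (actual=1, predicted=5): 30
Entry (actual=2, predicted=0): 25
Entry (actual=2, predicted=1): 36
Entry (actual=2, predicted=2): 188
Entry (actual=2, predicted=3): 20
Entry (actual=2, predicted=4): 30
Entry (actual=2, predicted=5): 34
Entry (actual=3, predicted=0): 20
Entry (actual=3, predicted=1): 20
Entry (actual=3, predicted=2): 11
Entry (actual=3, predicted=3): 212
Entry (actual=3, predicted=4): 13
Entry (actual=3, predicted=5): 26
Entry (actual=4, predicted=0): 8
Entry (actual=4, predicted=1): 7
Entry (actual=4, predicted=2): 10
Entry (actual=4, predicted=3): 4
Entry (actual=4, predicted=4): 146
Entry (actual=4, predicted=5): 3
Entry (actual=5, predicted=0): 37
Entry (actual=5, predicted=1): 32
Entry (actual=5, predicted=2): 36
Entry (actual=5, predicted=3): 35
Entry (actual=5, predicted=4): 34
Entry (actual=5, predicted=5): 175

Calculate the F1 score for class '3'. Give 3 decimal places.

F1 score = 2·TP/(2·TP+FP+FN).
3: TP=212, FP=19+35+20+4+35=113, FN=20+20+11+13+26=90 → 424/627 = 0.6762

0.676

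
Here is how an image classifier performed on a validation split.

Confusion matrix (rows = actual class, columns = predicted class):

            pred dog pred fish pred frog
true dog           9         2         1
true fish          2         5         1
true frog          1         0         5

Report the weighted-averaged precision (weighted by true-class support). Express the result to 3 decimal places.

0.731

Per-class precision (TP/(TP+FP)):
  dog: TP=9, FP=2+1=3 → 9/12 = 0.7500
  fish: TP=5, FP=2+0=2 → 5/7 = 0.7143
  frog: TP=5, FP=1+1=2 → 5/7 = 0.7143
Weighted-precision = Σ (supportᵢ/N)·precisionᵢ with N=26: (12/26)·0.7500 + (8/26)·0.7143 + (6/26)·0.7143 = 0.731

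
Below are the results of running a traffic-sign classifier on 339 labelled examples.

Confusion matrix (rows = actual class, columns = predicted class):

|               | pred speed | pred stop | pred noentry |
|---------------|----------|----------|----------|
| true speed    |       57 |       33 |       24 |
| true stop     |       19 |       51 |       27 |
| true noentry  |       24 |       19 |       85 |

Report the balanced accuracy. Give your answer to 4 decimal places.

0.5633

Balanced accuracy = mean of per-class recall.
  speed: recall = 57/114 = 0.50000
  stop: recall = 51/97 = 0.52577
  noentry: recall = 85/128 = 0.66406
Mean = (0.50000 + 0.52577 + 0.66406) / 3 = 0.5633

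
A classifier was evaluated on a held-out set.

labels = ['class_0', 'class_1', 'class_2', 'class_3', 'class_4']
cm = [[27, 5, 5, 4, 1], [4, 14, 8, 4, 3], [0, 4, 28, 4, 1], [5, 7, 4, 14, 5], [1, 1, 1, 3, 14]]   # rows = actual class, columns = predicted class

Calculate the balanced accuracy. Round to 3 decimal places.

Balanced accuracy = mean of per-class recall.
  class_0: recall = 27/42 = 0.6429
  class_1: recall = 14/33 = 0.4242
  class_2: recall = 28/37 = 0.7568
  class_3: recall = 14/35 = 0.4000
  class_4: recall = 14/20 = 0.7000
Mean = (0.6429 + 0.4242 + 0.7568 + 0.4000 + 0.7000) / 5 = 0.585

0.585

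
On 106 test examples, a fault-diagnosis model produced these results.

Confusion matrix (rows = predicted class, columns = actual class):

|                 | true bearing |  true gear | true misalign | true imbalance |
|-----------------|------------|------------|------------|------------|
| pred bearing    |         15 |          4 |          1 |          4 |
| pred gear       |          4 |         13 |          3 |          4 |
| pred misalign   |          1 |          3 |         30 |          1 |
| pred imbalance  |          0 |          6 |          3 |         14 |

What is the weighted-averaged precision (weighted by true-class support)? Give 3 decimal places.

Per-class precision (TP/(TP+FP)):
  bearing: TP=15, FP=4+1+4=9 → 15/24 = 0.6250
  gear: TP=13, FP=4+3+4=11 → 13/24 = 0.5417
  misalign: TP=30, FP=1+3+1=5 → 30/35 = 0.8571
  imbalance: TP=14, FP=0+6+3=9 → 14/23 = 0.6087
Weighted-precision = Σ (supportᵢ/N)·precisionᵢ with N=106: (20/106)·0.6250 + (26/106)·0.5417 + (37/106)·0.8571 + (23/106)·0.6087 = 0.682

0.682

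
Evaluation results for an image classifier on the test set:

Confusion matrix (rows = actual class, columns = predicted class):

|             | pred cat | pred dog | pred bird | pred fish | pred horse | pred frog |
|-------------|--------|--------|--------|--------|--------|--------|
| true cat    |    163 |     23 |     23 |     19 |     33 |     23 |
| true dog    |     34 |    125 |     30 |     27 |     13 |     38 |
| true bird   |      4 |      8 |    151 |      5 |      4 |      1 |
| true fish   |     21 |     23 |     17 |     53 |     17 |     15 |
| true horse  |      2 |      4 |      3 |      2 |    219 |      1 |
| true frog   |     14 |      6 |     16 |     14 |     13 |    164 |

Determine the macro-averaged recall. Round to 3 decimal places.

0.658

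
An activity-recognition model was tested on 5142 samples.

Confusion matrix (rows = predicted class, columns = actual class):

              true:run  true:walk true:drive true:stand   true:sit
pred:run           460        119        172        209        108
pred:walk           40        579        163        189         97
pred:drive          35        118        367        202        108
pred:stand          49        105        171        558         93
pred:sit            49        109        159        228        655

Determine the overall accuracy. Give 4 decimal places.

0.5093

Accuracy = trace / total = (460+579+367+558+655=2619) / 5142 = 2619/5142 = 0.5093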